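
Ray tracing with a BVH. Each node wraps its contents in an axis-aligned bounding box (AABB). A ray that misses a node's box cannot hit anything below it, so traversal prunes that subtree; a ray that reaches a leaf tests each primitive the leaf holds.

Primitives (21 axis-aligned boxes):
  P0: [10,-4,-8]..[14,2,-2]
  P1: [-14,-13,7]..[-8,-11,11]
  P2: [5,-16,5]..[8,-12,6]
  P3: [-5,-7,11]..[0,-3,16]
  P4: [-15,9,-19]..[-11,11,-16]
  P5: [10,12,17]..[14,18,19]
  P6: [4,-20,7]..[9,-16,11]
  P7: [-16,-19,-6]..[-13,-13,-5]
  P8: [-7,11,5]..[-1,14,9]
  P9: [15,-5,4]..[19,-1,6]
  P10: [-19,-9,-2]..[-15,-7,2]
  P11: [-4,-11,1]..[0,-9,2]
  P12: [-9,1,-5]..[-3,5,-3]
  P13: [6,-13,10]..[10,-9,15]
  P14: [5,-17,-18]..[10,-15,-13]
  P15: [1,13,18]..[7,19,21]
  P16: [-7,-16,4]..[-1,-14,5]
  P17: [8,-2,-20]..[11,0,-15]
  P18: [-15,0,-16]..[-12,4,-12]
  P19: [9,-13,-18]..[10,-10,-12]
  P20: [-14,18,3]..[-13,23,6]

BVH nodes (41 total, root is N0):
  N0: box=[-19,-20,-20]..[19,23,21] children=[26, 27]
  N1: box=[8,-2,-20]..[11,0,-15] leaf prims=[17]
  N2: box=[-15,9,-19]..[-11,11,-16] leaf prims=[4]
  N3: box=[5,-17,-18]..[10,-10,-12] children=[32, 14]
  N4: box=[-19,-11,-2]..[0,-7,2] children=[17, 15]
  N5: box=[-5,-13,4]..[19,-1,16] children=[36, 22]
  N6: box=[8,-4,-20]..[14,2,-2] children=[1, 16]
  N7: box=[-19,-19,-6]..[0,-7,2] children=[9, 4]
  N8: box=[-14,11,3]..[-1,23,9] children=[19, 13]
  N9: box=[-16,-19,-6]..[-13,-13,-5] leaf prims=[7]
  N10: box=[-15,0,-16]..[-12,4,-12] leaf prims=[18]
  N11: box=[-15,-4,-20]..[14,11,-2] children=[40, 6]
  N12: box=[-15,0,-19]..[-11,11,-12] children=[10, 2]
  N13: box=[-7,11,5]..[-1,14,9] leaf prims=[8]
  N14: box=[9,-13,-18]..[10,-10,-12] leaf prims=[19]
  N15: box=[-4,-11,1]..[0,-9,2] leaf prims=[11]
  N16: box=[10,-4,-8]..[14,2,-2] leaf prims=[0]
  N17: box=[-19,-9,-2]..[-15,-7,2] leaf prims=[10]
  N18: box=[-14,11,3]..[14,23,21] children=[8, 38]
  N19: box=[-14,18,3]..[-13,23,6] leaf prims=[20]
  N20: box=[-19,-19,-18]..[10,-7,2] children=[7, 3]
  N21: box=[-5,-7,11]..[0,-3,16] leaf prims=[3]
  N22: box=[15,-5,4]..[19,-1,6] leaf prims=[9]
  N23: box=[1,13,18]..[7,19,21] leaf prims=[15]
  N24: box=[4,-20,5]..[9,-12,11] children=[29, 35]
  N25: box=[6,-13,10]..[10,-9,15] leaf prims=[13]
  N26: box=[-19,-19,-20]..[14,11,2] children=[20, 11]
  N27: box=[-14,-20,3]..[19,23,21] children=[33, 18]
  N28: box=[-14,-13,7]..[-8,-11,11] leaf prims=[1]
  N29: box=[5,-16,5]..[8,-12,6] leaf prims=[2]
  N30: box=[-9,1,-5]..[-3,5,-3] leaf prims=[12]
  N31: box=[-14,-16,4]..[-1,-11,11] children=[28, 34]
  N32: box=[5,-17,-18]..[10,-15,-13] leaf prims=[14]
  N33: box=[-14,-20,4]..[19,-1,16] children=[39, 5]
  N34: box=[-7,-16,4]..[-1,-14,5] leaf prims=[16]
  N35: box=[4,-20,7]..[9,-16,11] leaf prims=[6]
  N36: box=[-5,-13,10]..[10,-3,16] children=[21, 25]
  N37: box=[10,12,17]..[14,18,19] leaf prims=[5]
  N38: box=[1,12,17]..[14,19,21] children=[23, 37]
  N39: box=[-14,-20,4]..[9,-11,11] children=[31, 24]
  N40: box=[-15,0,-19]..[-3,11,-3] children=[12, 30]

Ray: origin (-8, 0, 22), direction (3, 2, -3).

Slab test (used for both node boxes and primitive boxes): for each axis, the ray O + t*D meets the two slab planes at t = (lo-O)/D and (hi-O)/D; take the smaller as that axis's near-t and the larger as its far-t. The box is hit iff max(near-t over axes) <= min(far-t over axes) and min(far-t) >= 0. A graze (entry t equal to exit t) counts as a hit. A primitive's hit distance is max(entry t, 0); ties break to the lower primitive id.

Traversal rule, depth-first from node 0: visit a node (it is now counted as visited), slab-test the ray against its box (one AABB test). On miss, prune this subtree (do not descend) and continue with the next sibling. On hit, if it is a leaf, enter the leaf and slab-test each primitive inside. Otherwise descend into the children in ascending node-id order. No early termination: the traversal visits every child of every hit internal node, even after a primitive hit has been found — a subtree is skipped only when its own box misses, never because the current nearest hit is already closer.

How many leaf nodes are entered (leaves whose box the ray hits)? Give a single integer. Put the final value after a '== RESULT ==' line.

Trace the traversal:
N0 x:[-11/3,9] y:[-10,23/2] z:[1/3,14] -> hit [1/3,9], descend [26, 27]
  N26 x:[-11/3,22/3] y:[-19/2,11/2] z:[20/3,14] -> miss, prune
  N27 x:[-2,9] y:[-10,23/2] z:[1/3,19/3] -> hit [1/3,19/3], descend [18, 33]
    N18 x:[-2,22/3] y:[11/2,23/2] z:[1/3,19/3] -> hit [11/2,19/3], descend [8, 38]
      N8 x:[-2,7/3] y:[11/2,23/2] z:[13/3,19/3] -> miss, prune
      N38 x:[3,22/3] y:[6,19/2] z:[1/3,5/3] -> miss, prune
    N33 x:[-2,9] y:[-10,-1/2] z:[2,6] -> miss, prune

order=[0, 26, 27, 18, 8, 38, 33]  |boxes|=7  |leaves|=0  hit=miss

== RESULT ==
0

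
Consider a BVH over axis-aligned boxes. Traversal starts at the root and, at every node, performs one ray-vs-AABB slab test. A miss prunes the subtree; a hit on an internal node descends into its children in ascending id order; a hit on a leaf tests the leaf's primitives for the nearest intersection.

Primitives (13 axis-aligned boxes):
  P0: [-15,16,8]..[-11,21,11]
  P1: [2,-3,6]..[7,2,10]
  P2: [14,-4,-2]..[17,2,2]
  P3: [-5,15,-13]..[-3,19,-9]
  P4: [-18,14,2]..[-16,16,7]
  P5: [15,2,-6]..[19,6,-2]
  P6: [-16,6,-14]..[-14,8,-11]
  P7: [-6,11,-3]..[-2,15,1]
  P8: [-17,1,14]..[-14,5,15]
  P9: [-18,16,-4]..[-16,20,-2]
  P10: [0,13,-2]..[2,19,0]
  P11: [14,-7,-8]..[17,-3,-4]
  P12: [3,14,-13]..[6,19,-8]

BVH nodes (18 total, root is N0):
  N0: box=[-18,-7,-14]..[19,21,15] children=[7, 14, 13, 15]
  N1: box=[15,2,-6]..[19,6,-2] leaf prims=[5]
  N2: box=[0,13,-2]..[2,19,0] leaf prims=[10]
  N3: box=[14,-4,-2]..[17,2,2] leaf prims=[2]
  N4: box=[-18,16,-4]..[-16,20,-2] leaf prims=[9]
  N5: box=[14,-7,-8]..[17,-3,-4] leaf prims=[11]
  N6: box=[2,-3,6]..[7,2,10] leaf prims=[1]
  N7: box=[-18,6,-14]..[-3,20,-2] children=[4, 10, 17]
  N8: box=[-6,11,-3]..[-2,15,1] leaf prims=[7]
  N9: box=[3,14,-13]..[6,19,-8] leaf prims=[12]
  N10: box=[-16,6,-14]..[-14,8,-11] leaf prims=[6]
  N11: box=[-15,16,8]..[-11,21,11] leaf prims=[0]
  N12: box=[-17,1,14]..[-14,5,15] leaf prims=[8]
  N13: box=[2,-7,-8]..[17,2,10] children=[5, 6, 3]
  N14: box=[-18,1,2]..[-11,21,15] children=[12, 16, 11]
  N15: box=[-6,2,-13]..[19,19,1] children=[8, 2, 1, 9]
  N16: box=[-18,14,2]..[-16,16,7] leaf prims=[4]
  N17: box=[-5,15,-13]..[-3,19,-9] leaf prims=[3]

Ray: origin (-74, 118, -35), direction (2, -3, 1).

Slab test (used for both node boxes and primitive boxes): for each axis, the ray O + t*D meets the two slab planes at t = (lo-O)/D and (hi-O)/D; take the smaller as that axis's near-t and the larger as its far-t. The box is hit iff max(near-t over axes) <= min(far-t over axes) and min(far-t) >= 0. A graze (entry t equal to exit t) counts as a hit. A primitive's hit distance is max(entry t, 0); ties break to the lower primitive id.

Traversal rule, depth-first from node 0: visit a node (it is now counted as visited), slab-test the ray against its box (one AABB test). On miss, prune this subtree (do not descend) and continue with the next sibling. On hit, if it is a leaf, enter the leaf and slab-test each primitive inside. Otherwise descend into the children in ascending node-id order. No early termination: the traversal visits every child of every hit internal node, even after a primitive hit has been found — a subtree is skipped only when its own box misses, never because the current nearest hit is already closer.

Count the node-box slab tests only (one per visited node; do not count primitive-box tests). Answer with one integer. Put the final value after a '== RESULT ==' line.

Walk:
N0 x:[28,93/2] y:[97/3,125/3] z:[21,50] -> hit [97/3,125/3], descend [7, 13, 14, 15]
  N7 x:[28,71/2] y:[98/3,112/3] z:[21,33] -> hit [98/3,33], descend [4, 10, 17]
    N4 x:[28,29] y:[98/3,34] z:[31,33] -> miss, prune
    N10 x:[29,30] y:[110/3,112/3] z:[21,24] -> miss, prune
    N17 x:[69/2,71/2] y:[33,103/3] z:[22,26] -> miss, prune
  N13 x:[38,91/2] y:[116/3,125/3] z:[27,45] -> hit [116/3,125/3], descend [3, 5, 6]
    N3 x:[44,91/2] y:[116/3,122/3] z:[33,37] -> miss, prune
    N5 x:[44,91/2] y:[121/3,125/3] z:[27,31] -> miss, prune
    N6 x:[38,81/2] y:[116/3,121/3] z:[41,45] -> miss, prune
  N14 x:[28,63/2] y:[97/3,39] z:[37,50] -> miss, prune
  N15 x:[34,93/2] y:[33,116/3] z:[22,36] -> hit [34,36], descend [1, 2, 8, 9]
    N1 x:[89/2,93/2] y:[112/3,116/3] z:[29,33] -> miss, prune
    N2 x:[37,38] y:[33,35] z:[33,35] -> miss, prune
    N8 x:[34,36] y:[103/3,107/3] z:[32,36] -> hit [103/3,107/3] leaf, test {P7@t=103/3}
    N9 x:[77/2,40] y:[33,104/3] z:[22,27] -> miss, prune

15 AABB tests over nodes [0, 7, 4, 10, 17, 13, 3, 5, 6, 14, 15, 1, 2, 8, 9]; 1 leaf entered; closest P7.

== RESULT ==
15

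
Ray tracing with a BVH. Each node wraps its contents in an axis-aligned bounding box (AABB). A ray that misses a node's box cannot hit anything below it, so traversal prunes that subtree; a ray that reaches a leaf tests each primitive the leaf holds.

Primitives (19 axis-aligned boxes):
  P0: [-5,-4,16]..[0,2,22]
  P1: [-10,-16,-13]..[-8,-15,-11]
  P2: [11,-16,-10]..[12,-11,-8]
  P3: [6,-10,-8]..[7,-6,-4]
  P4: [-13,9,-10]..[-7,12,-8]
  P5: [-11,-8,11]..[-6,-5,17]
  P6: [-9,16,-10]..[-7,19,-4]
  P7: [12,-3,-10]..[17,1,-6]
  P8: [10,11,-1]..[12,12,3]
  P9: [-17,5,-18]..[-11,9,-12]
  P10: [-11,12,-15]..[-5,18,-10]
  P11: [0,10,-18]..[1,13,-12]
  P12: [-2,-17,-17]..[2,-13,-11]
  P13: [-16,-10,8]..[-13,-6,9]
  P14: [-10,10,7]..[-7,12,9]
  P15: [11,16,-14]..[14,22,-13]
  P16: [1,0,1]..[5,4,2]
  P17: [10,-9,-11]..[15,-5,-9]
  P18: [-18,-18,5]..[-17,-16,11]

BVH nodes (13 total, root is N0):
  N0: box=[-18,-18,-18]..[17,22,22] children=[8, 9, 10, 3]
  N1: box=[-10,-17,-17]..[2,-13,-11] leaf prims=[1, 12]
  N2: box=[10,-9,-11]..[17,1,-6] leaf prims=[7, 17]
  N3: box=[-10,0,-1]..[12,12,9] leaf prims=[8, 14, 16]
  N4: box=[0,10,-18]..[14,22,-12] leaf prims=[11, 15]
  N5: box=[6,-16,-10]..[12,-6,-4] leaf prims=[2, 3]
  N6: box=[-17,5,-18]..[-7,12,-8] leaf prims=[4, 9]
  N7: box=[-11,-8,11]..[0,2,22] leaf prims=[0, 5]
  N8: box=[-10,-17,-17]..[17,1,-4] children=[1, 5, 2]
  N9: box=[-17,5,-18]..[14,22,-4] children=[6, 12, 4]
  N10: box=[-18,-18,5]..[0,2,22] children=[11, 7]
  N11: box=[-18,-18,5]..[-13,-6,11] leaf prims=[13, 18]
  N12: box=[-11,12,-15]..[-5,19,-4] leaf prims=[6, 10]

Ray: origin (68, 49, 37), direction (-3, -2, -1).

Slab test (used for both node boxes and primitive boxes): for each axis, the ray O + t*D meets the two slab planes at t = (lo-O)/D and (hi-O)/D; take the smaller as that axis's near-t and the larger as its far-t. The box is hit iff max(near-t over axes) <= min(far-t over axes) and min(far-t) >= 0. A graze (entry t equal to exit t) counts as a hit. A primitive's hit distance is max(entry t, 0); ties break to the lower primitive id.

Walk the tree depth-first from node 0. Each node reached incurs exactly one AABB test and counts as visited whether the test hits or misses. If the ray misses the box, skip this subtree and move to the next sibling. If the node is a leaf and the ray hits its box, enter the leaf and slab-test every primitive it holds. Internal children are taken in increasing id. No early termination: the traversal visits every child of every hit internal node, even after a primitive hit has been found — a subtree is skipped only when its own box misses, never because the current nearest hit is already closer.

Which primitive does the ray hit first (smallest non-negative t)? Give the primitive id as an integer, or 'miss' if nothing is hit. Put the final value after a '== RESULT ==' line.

Trace the traversal:
N0 x:[17,86/3] y:[27/2,67/2] z:[15,55] -> hit [17,86/3], descend [3, 8, 9, 10]
  N3 x:[56/3,26] y:[37/2,49/2] z:[28,38] -> miss, prune
  N8 x:[17,26] y:[24,33] z:[41,54] -> miss, prune
  N9 x:[18,85/3] y:[27/2,22] z:[41,55] -> miss, prune
  N10 x:[68/3,86/3] y:[47/2,67/2] z:[15,32] -> hit [47/2,86/3], descend [7, 11]
    N7 x:[68/3,79/3] y:[47/2,57/2] z:[15,26] -> hit [47/2,26] leaf, test {P0(miss), P5(miss)}
    N11 x:[27,86/3] y:[55/2,67/2] z:[26,32] -> hit [55/2,86/3] leaf, test {P13@t=28, P18(miss)}

Visited [0, 3, 8, 9, 10, 7, 11]. Tests: 7 box, 2 leaf. Nearest: P13.

== RESULT ==
13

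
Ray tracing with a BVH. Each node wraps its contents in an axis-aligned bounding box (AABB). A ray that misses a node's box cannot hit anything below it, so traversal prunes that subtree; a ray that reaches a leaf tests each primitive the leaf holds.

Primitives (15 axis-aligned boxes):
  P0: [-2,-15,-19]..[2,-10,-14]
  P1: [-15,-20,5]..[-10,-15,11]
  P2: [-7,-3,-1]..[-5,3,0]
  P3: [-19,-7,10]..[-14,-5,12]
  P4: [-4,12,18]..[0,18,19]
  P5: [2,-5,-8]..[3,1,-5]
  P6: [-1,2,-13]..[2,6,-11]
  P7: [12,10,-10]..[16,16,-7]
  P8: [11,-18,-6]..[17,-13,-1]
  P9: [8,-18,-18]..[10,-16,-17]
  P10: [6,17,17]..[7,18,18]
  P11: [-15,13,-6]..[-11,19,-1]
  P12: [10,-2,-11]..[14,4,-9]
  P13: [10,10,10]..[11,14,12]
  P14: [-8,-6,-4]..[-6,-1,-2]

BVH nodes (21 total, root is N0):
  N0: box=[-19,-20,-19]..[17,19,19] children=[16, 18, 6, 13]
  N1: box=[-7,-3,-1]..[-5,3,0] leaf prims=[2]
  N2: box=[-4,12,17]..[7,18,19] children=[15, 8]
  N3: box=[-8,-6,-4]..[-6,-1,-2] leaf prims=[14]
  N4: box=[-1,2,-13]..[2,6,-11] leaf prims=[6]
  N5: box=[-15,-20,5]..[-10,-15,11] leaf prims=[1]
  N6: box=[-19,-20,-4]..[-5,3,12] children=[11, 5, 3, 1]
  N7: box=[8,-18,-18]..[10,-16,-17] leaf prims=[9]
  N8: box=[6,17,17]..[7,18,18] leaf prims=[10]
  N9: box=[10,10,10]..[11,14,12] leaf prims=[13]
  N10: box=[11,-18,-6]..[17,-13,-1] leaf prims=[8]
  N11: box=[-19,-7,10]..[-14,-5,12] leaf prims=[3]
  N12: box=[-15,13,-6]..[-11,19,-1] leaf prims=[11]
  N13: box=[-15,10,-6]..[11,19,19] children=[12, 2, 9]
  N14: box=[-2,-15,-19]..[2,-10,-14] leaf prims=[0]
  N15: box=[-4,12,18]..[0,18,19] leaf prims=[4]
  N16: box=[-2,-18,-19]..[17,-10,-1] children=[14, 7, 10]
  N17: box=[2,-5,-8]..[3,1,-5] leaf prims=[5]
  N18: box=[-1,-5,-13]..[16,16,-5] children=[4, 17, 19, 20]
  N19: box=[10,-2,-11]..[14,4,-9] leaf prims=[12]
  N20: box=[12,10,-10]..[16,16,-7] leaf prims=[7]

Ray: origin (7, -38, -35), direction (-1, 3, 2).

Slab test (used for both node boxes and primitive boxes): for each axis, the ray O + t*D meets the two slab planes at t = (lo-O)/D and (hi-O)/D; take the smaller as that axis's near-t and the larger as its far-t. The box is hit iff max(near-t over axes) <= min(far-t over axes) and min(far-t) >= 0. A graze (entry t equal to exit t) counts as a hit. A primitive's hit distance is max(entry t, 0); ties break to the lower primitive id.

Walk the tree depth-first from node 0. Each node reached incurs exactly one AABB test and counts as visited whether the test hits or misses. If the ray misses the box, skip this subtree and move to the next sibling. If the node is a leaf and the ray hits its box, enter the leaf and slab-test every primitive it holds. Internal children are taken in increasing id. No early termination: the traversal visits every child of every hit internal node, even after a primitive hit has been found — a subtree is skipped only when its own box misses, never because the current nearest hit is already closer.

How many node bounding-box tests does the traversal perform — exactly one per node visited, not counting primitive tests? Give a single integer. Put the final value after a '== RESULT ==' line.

Walk:
N0 x:[-10,26] y:[6,19] z:[8,27] -> hit [8,19], descend [6, 13, 16, 18]
  N6 x:[12,26] y:[6,41/3] z:[31/2,47/2] -> miss, prune
  N13 x:[-4,22] y:[16,19] z:[29/2,27] -> hit [16,19], descend [2, 9, 12]
    N2 x:[0,11] y:[50/3,56/3] z:[26,27] -> miss, prune
    N9 x:[-4,-3] y:[16,52/3] z:[45/2,47/2] -> miss, prune
    N12 x:[18,22] y:[17,19] z:[29/2,17] -> miss, prune
  N16 x:[-10,9] y:[20/3,28/3] z:[8,17] -> hit [8,9], descend [7, 10, 14]
    N7 x:[-3,-1] y:[20/3,22/3] z:[17/2,9] -> miss, prune
    N10 x:[-10,-4] y:[20/3,25/3] z:[29/2,17] -> miss, prune
    N14 x:[5,9] y:[23/3,28/3] z:[8,21/2] -> hit [8,9] leaf, test {P0@t=8}
  N18 x:[-9,8] y:[11,18] z:[11,15] -> miss, prune

order=[0, 6, 13, 2, 9, 12, 16, 7, 10, 14, 18]  |boxes|=11  |leaves|=1  hit=P0

== RESULT ==
11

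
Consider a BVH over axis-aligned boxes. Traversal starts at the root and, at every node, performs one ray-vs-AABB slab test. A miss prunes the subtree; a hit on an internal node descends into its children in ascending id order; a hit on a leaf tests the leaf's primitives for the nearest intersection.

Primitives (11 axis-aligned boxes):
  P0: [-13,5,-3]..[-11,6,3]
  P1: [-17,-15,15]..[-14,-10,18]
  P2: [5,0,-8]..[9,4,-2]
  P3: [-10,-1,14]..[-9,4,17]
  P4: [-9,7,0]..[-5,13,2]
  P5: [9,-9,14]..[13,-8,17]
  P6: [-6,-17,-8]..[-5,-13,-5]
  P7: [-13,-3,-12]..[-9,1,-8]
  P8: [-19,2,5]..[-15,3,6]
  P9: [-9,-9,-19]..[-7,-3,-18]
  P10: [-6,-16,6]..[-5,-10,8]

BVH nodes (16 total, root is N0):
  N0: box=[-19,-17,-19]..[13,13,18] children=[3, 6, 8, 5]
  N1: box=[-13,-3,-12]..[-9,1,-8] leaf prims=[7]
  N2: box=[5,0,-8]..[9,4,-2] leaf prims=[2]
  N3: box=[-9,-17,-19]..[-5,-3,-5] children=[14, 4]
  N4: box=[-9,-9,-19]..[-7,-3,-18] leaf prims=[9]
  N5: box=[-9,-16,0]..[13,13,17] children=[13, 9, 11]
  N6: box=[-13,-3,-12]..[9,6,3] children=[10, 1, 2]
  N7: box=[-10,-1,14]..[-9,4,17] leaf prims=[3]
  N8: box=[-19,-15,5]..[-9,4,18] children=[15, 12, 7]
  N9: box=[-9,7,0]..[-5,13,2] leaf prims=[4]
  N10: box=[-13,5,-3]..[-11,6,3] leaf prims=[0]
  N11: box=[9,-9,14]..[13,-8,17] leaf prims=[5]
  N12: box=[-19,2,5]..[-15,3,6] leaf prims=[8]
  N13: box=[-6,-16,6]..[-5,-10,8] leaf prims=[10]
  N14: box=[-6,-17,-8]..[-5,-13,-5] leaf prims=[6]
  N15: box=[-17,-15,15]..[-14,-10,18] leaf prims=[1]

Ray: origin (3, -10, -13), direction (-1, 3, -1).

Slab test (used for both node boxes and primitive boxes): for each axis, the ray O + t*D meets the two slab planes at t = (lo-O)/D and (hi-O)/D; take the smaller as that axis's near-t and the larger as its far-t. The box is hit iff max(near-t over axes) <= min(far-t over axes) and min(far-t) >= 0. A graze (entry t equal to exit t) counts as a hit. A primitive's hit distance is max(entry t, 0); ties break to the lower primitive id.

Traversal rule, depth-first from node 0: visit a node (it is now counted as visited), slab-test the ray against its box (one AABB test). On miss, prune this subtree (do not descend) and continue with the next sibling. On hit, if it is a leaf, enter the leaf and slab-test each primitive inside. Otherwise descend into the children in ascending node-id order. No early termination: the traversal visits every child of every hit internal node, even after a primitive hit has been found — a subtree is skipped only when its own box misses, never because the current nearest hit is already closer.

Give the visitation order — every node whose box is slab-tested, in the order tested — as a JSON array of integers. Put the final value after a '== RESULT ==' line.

Walk:
N0 x:[-10,22] y:[-7/3,23/3] z:[-31,6] -> hit [-7/3,6], descend [3, 5, 6, 8]
  N3 x:[8,12] y:[-7/3,7/3] z:[-8,6] -> miss, prune
  N5 x:[-10,12] y:[-2,23/3] z:[-30,-13] -> miss, prune
  N6 x:[-6,16] y:[7/3,16/3] z:[-16,-1] -> miss, prune
  N8 x:[12,22] y:[-5/3,14/3] z:[-31,-18] -> miss, prune

order=[0, 3, 5, 6, 8]  |boxes|=5  |leaves|=0  hit=miss

== RESULT ==
[0, 3, 5, 6, 8]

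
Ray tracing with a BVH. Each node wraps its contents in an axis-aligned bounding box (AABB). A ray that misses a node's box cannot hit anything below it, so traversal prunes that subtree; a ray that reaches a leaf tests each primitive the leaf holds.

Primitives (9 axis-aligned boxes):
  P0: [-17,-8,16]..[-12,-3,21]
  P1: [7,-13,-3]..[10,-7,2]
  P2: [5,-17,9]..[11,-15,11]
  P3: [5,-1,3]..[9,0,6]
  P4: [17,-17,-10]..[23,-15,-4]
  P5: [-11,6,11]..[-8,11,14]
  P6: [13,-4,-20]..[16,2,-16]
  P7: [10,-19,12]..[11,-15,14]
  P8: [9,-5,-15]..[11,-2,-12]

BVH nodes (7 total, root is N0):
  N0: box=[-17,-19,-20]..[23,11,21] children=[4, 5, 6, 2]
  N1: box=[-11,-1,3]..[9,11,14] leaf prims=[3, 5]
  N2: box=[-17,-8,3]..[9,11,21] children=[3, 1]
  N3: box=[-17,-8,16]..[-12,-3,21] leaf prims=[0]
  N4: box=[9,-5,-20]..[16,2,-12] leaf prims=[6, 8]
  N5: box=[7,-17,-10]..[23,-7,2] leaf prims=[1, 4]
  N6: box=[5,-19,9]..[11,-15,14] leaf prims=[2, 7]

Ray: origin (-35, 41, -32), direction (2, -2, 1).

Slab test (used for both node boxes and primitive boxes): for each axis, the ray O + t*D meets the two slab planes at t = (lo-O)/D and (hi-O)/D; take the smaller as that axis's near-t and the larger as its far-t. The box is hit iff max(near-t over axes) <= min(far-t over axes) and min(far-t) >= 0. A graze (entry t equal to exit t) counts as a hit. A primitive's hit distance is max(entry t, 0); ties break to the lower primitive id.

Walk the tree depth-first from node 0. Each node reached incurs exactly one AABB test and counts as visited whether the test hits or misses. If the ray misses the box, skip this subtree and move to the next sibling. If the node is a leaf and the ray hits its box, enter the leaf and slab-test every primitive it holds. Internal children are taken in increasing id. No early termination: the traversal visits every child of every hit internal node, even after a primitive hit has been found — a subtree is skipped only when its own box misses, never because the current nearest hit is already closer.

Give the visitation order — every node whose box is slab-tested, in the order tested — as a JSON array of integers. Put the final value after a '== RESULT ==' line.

Trace the traversal:
N0 x:[9,29] y:[15,30] z:[12,53] -> hit [15,29], descend [2, 4, 5, 6]
  N2 x:[9,22] y:[15,49/2] z:[35,53] -> miss, prune
  N4 x:[22,51/2] y:[39/2,23] z:[12,20] -> miss, prune
  N5 x:[21,29] y:[24,29] z:[22,34] -> hit [24,29] leaf, test {P1(miss), P4@t=28}
  N6 x:[20,23] y:[28,30] z:[41,46] -> miss, prune

Summary -> nodes [0, 2, 4, 5, 6]; box-tests=5; leaf-entries=1; first=P4

== RESULT ==
[0, 2, 4, 5, 6]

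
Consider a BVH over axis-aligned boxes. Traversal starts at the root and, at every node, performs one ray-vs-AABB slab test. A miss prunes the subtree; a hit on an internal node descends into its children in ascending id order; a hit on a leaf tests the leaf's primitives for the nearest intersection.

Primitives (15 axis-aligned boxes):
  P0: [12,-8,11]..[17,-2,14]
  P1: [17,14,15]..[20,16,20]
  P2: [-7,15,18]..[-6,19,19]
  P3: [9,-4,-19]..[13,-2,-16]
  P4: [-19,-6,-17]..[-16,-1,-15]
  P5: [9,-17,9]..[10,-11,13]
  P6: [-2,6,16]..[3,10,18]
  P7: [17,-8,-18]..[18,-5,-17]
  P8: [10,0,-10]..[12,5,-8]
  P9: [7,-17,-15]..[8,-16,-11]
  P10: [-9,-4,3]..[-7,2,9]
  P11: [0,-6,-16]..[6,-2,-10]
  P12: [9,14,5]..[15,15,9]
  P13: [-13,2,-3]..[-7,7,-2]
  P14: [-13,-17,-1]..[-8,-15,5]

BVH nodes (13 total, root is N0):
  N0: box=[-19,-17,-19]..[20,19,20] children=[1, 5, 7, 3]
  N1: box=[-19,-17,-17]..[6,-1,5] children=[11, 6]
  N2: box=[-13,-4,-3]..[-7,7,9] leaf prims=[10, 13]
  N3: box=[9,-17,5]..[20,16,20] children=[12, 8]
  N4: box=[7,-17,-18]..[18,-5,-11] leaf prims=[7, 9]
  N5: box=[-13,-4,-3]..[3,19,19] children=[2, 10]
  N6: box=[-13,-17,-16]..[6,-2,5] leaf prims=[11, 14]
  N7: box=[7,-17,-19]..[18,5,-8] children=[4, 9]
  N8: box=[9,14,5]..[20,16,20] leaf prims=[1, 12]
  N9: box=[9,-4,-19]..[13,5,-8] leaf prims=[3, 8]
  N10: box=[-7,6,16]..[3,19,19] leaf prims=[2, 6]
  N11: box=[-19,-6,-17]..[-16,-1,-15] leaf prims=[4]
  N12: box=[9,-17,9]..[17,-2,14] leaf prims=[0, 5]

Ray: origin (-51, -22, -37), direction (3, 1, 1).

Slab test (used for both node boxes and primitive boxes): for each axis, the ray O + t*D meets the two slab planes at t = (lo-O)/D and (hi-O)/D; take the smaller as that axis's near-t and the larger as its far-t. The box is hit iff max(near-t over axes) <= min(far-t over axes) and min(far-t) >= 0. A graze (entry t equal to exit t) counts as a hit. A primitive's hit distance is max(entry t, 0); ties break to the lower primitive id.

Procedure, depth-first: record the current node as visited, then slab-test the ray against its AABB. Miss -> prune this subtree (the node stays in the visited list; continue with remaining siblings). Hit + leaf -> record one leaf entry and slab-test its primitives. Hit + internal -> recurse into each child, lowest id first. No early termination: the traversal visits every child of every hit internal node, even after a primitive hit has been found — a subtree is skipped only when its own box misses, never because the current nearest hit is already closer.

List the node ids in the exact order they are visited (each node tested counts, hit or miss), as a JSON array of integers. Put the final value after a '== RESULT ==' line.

Trace the traversal:
N0 x:[32/3,71/3] y:[5,41] z:[18,57] -> hit [18,71/3], descend [1, 3, 5, 7]
  N1 x:[32/3,19] y:[5,21] z:[20,42] -> miss, prune
  N3 x:[20,71/3] y:[5,38] z:[42,57] -> miss, prune
  N5 x:[38/3,18] y:[18,41] z:[34,56] -> miss, prune
  N7 x:[58/3,23] y:[5,27] z:[18,29] -> hit [58/3,23], descend [4, 9]
    N4 x:[58/3,23] y:[5,17] z:[19,26] -> miss, prune
    N9 x:[20,64/3] y:[18,27] z:[18,29] -> hit [20,64/3] leaf, test {P3@t=20, P8(miss)}

7 AABB tests over nodes [0, 1, 3, 5, 7, 4, 9]; 1 leaf entered; closest P3.

== RESULT ==
[0, 1, 3, 5, 7, 4, 9]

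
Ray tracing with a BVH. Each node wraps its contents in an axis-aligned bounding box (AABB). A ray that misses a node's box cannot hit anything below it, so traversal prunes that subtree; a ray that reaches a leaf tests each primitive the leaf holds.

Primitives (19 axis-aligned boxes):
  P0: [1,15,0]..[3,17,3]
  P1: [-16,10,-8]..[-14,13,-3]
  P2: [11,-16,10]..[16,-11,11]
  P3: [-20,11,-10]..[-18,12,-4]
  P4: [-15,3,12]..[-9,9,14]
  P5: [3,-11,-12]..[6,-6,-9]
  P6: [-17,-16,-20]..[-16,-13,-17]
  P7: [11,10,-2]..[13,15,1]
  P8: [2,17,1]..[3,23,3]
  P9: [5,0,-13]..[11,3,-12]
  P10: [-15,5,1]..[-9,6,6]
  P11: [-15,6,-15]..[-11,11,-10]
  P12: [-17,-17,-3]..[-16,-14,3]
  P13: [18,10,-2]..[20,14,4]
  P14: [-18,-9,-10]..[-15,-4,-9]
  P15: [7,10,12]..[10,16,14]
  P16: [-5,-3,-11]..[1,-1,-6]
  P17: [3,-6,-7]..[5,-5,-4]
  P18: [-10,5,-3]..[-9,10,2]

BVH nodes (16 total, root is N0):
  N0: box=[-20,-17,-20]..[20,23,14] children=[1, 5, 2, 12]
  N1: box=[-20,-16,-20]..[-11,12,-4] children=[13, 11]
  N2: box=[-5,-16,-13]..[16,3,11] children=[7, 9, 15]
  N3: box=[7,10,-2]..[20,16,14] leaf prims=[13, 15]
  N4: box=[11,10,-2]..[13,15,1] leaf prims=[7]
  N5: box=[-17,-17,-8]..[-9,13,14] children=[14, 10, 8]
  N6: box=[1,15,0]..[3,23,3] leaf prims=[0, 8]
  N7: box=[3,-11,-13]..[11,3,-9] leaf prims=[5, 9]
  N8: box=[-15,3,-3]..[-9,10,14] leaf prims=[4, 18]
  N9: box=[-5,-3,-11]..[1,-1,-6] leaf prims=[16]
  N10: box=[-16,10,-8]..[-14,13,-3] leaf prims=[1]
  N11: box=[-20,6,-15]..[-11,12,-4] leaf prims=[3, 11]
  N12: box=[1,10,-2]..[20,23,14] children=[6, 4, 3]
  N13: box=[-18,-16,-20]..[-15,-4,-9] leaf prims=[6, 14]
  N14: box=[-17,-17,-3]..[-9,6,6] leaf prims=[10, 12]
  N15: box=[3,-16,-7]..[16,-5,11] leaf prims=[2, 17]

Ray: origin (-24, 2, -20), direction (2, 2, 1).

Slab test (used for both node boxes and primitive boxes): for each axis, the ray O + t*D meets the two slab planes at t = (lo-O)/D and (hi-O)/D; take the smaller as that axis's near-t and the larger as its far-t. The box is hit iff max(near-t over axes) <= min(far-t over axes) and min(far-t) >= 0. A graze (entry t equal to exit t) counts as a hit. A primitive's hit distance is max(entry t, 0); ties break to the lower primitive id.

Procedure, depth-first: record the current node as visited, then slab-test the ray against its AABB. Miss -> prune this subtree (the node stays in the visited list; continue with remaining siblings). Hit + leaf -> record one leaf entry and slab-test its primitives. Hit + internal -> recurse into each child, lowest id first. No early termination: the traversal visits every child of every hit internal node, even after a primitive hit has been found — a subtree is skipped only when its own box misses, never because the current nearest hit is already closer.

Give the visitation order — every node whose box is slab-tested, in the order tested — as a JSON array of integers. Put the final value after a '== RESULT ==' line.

Traverse from the root:
N0 x:[2,22] y:[-19/2,21/2] z:[0,34] -> hit [2,21/2], descend [1, 2, 5, 12]
  N1 x:[2,13/2] y:[-9,5] z:[0,16] -> hit [2,5], descend [11, 13]
    N11 x:[2,13/2] y:[2,5] z:[5,16] -> hit [5,5] leaf, test {P3(miss), P11(miss)}
    N13 x:[3,9/2] y:[-9,-3] z:[0,11] -> miss, prune
  N2 x:[19/2,20] y:[-9,1/2] z:[7,31] -> miss, prune
  N5 x:[7/2,15/2] y:[-19/2,11/2] z:[12,34] -> miss, prune
  N12 x:[25/2,22] y:[4,21/2] z:[18,34] -> miss, prune

order=[0, 1, 11, 13, 2, 5, 12]  |boxes|=7  |leaves|=1  hit=miss

== RESULT ==
[0, 1, 11, 13, 2, 5, 12]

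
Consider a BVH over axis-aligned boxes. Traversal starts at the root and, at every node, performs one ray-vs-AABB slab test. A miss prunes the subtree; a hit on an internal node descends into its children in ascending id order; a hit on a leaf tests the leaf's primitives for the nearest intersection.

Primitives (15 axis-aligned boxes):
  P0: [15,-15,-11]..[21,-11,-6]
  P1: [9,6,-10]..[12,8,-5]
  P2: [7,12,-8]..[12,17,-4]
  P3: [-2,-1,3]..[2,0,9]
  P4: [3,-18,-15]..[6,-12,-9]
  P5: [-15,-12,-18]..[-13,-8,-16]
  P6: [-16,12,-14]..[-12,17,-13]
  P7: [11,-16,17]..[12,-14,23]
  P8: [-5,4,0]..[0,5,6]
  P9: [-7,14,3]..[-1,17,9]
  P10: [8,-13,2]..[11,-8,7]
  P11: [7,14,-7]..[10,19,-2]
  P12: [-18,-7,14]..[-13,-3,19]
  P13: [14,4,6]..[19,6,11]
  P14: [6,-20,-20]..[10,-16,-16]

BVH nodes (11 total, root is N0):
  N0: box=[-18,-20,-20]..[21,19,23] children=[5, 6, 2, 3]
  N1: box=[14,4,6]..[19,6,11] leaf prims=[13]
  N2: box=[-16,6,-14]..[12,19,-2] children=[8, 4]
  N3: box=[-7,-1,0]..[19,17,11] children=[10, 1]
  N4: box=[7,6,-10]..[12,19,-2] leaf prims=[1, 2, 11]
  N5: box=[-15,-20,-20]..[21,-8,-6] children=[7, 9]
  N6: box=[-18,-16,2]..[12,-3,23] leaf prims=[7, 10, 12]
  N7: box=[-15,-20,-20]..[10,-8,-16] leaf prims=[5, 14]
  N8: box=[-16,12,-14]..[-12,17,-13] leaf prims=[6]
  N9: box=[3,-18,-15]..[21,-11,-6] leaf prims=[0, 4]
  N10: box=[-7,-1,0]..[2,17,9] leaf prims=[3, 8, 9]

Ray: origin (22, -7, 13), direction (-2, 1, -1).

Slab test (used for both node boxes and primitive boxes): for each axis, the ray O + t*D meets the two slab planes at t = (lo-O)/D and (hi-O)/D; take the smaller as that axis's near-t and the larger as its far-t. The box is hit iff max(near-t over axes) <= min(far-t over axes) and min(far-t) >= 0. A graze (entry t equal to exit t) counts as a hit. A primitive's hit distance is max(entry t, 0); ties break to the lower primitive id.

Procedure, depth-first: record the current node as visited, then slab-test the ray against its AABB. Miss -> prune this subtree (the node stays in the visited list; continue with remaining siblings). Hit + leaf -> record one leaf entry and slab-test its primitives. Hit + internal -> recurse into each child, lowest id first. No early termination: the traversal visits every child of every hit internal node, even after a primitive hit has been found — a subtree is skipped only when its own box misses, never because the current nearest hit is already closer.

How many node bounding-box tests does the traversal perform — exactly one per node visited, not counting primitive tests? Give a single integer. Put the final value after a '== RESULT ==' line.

Traverse from the root:
N0 x:[1/2,20] y:[-13,26] z:[-10,33] -> hit [1/2,20], descend [2, 3, 5, 6]
  N2 x:[5,19] y:[13,26] z:[15,27] -> hit [15,19], descend [4, 8]
    N4 x:[5,15/2] y:[13,26] z:[15,23] -> miss, prune
    N8 x:[17,19] y:[19,24] z:[26,27] -> miss, prune
  N3 x:[3/2,29/2] y:[6,24] z:[2,13] -> hit [6,13], descend [1, 10]
    N1 x:[3/2,4] y:[11,13] z:[2,7] -> miss, prune
    N10 x:[10,29/2] y:[6,24] z:[4,13] -> hit [10,13] leaf, test {P3(miss), P8@t=11, P9(miss)}
  N5 x:[1/2,37/2] y:[-13,-1] z:[19,33] -> miss, prune
  N6 x:[5,20] y:[-9,4] z:[-10,11] -> miss, prune

9 AABB tests over nodes [0, 2, 4, 8, 3, 1, 10, 5, 6]; 1 leaf entered; closest P8.

== RESULT ==
9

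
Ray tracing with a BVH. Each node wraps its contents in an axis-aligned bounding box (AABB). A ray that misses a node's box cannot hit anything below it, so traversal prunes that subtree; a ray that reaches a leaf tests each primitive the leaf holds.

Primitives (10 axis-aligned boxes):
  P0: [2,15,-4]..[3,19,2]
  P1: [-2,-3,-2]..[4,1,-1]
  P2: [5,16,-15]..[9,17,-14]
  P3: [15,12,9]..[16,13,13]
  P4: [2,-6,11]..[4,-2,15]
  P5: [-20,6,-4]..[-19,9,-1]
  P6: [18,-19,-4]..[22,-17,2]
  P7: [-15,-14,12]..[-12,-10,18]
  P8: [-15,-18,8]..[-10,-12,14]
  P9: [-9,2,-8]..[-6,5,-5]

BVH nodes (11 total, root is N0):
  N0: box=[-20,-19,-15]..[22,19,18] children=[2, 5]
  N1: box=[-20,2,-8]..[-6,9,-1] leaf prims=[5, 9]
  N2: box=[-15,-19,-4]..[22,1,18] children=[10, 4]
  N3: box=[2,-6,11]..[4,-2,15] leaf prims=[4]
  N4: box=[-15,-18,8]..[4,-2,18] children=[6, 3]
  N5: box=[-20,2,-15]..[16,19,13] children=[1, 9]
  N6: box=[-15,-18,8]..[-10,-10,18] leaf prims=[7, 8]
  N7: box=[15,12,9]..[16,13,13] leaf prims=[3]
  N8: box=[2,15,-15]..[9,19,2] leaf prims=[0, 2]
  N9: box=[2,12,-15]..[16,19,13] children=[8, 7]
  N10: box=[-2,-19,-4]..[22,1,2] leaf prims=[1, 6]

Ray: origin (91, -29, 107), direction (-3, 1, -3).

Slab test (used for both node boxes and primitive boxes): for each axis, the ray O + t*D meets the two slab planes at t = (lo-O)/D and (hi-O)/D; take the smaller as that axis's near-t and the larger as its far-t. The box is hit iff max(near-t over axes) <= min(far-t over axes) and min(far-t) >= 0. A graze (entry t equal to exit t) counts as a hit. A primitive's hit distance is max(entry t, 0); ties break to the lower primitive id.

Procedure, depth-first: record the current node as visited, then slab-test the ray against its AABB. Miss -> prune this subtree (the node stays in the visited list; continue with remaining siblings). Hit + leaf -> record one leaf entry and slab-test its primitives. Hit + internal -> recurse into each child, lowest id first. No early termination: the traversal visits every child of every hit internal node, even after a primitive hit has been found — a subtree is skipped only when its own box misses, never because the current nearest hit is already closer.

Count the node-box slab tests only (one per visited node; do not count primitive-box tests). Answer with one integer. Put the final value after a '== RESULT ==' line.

Walk:
N0 x:[23,37] y:[10,48] z:[89/3,122/3] -> hit [89/3,37], descend [2, 5]
  N2 x:[23,106/3] y:[10,30] z:[89/3,37] -> hit [89/3,30], descend [4, 10]
    N4 x:[29,106/3] y:[11,27] z:[89/3,33] -> miss, prune
    N10 x:[23,31] y:[10,30] z:[35,37] -> miss, prune
  N5 x:[25,37] y:[31,48] z:[94/3,122/3] -> hit [94/3,37], descend [1, 9]
    N1 x:[97/3,37] y:[31,38] z:[36,115/3] -> hit [36,37] leaf, test {P5@t=110/3, P9(miss)}
    N9 x:[25,89/3] y:[41,48] z:[94/3,122/3] -> miss, prune

Visited [0, 2, 4, 10, 5, 1, 9]. Tests: 7 box, 1 leaf. Nearest: P5.

== RESULT ==
7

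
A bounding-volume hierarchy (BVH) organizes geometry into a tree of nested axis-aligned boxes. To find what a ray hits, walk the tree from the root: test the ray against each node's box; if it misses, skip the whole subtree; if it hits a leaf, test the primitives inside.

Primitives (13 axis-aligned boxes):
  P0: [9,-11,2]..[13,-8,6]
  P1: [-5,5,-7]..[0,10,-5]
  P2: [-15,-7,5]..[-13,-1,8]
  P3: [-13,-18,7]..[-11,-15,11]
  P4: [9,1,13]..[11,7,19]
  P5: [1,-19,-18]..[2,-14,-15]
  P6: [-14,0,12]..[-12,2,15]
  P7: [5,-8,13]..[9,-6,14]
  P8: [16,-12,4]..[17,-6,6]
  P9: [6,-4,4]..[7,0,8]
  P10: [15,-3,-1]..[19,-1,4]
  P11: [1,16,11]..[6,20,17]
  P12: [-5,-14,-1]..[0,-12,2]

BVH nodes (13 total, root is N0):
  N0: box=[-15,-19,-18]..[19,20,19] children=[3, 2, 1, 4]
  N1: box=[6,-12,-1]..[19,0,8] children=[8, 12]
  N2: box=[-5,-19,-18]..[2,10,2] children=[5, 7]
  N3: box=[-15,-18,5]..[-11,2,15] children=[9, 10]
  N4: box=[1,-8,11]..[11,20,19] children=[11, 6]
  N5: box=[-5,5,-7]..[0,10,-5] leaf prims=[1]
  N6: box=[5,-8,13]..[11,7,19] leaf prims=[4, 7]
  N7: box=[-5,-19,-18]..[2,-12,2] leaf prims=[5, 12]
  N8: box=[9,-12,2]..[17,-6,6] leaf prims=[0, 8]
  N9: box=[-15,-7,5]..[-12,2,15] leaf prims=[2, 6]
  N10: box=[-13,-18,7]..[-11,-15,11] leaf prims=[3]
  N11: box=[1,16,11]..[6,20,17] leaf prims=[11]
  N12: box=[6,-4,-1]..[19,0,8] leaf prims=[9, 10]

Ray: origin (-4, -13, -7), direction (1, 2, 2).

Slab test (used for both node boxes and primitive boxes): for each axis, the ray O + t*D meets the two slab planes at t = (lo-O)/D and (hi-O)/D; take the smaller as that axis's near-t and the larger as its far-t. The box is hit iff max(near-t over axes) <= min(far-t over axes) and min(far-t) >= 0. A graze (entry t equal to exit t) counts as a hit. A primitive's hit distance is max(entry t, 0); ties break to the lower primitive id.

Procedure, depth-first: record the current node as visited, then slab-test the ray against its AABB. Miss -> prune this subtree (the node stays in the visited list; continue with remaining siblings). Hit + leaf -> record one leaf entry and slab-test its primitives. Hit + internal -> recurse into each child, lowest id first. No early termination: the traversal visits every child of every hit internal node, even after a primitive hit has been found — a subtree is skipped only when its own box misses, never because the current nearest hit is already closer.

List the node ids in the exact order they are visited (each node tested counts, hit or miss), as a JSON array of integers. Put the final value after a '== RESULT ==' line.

Trace the traversal:
N0 x:[-11,23] y:[-3,33/2] z:[-11/2,13] -> hit [-3,13], descend [1, 2, 3, 4]
  N1 x:[10,23] y:[1/2,13/2] z:[3,15/2] -> miss, prune
  N2 x:[-1,6] y:[-3,23/2] z:[-11/2,9/2] -> hit [-1,9/2], descend [5, 7]
    N5 x:[-1,4] y:[9,23/2] z:[0,1] -> miss, prune
    N7 x:[-1,6] y:[-3,1/2] z:[-11/2,9/2] -> hit [-1,1/2] leaf, test {P5(miss), P12(miss)}
  N3 x:[-11,-7] y:[-5/2,15/2] z:[6,11] -> miss, prune
  N4 x:[5,15] y:[5/2,33/2] z:[9,13] -> hit [9,13], descend [6, 11]
    N6 x:[9,15] y:[5/2,10] z:[10,13] -> hit [10,10] leaf, test {P4(miss), P7(miss)}
    N11 x:[5,10] y:[29/2,33/2] z:[9,12] -> miss, prune

order=[0, 1, 2, 5, 7, 3, 4, 6, 11]  |boxes|=9  |leaves|=2  hit=miss

== RESULT ==
[0, 1, 2, 5, 7, 3, 4, 6, 11]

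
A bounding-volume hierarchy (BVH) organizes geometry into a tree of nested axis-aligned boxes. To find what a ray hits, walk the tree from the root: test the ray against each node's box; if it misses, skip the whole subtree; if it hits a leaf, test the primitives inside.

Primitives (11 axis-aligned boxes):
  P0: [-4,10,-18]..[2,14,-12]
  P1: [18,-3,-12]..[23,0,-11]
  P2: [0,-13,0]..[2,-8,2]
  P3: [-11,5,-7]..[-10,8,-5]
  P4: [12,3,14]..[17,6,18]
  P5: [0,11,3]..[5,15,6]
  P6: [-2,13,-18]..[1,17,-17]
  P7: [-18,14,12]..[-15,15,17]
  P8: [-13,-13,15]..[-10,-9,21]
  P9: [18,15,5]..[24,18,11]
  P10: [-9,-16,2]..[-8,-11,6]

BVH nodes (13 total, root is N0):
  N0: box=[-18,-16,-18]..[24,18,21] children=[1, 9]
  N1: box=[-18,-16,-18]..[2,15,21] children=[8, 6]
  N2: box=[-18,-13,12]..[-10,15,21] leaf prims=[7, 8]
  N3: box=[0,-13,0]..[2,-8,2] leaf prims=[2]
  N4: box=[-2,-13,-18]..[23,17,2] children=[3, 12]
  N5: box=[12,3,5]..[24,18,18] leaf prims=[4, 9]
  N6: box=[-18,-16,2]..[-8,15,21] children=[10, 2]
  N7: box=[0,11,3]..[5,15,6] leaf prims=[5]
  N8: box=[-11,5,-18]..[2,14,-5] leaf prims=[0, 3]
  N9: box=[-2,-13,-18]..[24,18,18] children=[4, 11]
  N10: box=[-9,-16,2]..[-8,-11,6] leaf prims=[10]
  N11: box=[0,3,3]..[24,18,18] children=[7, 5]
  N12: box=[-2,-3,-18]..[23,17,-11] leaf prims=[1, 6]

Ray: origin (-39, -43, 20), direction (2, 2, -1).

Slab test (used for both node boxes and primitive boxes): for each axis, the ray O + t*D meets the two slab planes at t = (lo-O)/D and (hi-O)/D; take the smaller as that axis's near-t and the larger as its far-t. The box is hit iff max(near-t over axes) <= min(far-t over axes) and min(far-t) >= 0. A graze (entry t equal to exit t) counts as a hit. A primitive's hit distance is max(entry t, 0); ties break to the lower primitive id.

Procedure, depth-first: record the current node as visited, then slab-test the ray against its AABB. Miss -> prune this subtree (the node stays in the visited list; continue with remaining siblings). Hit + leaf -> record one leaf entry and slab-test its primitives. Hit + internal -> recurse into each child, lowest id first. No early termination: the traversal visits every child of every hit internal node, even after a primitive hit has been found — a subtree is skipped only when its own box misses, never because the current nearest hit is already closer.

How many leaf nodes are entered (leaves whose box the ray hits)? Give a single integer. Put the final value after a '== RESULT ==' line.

Walk:
N0 x:[21/2,63/2] y:[27/2,61/2] z:[-1,38] -> hit [27/2,61/2], descend [1, 9]
  N1 x:[21/2,41/2] y:[27/2,29] z:[-1,38] -> hit [27/2,41/2], descend [6, 8]
    N6 x:[21/2,31/2] y:[27/2,29] z:[-1,18] -> hit [27/2,31/2], descend [2, 10]
      N2 x:[21/2,29/2] y:[15,29] z:[-1,8] -> miss, prune
      N10 x:[15,31/2] y:[27/2,16] z:[14,18] -> hit [15,31/2] leaf, test {P10@t=15}
    N8 x:[14,41/2] y:[24,57/2] z:[25,38] -> miss, prune
  N9 x:[37/2,63/2] y:[15,61/2] z:[2,38] -> hit [37/2,61/2], descend [4, 11]
    N4 x:[37/2,31] y:[15,30] z:[18,38] -> hit [37/2,30], descend [3, 12]
      N3 x:[39/2,41/2] y:[15,35/2] z:[18,20] -> miss, prune
      N12 x:[37/2,31] y:[20,30] z:[31,38] -> miss, prune
    N11 x:[39/2,63/2] y:[23,61/2] z:[2,17] -> miss, prune

11 AABB tests over nodes [0, 1, 6, 2, 10, 8, 9, 4, 3, 12, 11]; 1 leaf entered; closest P10.

== RESULT ==
1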